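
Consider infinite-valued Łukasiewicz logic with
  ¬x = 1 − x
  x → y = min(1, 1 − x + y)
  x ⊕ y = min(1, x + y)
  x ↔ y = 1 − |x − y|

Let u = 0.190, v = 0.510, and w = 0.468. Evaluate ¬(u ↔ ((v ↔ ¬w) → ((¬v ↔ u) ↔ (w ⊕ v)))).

¬w = 1 − 0.468 = 0.532
v ↔ ¬w = 1 − |0.510 − 0.532| = 1 − 0.022 = 0.978
¬v = 1 − 0.510 = 0.490
¬v ↔ u = 1 − |0.490 − 0.190| = 1 − 0.300 = 0.700
w ⊕ v = min(1, 0.468 + 0.510) = min(1, 0.978) = 0.978
(¬v ↔ u) ↔ (w ⊕ v) = 1 − |0.700 − 0.978| = 1 − 0.278 = 0.722
(v ↔ ¬w) → ((¬v ↔ u) ↔ (w ⊕ v)) = min(1, 1 − 0.978 + 0.722) = min(1, 0.744) = 0.744
u ↔ ((v ↔ ¬w) → ((¬v ↔ u) ↔ (w ⊕ v))) = 1 − |0.190 − 0.744| = 1 − 0.554 = 0.446
¬(u ↔ ((v ↔ ¬w) → ((¬v ↔ u) ↔ (w ⊕ v)))) = 1 − 0.446 = 0.554

0.554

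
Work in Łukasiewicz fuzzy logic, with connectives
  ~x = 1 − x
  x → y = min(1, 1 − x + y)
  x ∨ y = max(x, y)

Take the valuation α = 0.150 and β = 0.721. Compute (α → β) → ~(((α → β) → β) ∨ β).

0.279

α → β = min(1, 1 − 0.150 + 0.721) = min(1, 1.571) = 1.000
(α → β) → β = min(1, 1 − 1.000 + 0.721) = min(1, 0.721) = 0.721
((α → β) → β) ∨ β = max(0.721, 0.721) = 0.721
~(((α → β) → β) ∨ β) = 1 − 0.721 = 0.279
(α → β) → ~(((α → β) → β) ∨ β) = min(1, 1 − 1.000 + 0.279) = min(1, 0.279) = 0.279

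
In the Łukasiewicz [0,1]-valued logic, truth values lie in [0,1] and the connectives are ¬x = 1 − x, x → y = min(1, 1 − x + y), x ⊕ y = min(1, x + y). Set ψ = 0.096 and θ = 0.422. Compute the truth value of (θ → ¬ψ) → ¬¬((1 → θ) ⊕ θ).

¬ψ = 1 − 0.096 = 0.904
θ → ¬ψ = min(1, 1 − 0.422 + 0.904) = min(1, 1.482) = 1.000
1 → θ = min(1, 1 − 1.000 + 0.422) = min(1, 0.422) = 0.422
(1 → θ) ⊕ θ = min(1, 0.422 + 0.422) = min(1, 0.844) = 0.844
¬((1 → θ) ⊕ θ) = 1 − 0.844 = 0.156
¬¬((1 → θ) ⊕ θ) = 1 − 0.156 = 0.844
(θ → ¬ψ) → ¬¬((1 → θ) ⊕ θ) = min(1, 1 − 1.000 + 0.844) = min(1, 0.844) = 0.844

0.844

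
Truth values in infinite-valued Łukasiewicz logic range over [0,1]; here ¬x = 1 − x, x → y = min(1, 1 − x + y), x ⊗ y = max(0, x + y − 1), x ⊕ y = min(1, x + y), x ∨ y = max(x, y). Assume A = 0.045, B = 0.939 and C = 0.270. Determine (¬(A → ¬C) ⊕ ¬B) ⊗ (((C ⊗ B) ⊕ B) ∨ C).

0.061

¬C = 1 − 0.270 = 0.730
A → ¬C = min(1, 1 − 0.045 + 0.730) = min(1, 1.685) = 1.000
¬(A → ¬C) = 1 − 1.000 = 0.000
¬B = 1 − 0.939 = 0.061
¬(A → ¬C) ⊕ ¬B = min(1, 0.000 + 0.061) = min(1, 0.061) = 0.061
C ⊗ B = max(0, 0.270 + 0.939 − 1) = max(0, 0.209) = 0.209
(C ⊗ B) ⊕ B = min(1, 0.209 + 0.939) = min(1, 1.148) = 1.000
((C ⊗ B) ⊕ B) ∨ C = max(1.000, 0.270) = 1.000
(¬(A → ¬C) ⊕ ¬B) ⊗ (((C ⊗ B) ⊕ B) ∨ C) = max(0, 0.061 + 1.000 − 1) = max(0, 0.061) = 0.061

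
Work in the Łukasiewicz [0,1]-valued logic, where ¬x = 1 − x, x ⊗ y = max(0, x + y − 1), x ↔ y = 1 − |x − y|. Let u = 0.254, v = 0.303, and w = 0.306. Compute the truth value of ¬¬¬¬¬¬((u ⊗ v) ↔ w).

0.694

u ⊗ v = max(0, 0.254 + 0.303 − 1) = max(0, -0.443) = 0.000
(u ⊗ v) ↔ w = 1 − |0.000 − 0.306| = 1 − 0.306 = 0.694
¬((u ⊗ v) ↔ w) = 1 − 0.694 = 0.306
¬¬((u ⊗ v) ↔ w) = 1 − 0.306 = 0.694
¬¬¬((u ⊗ v) ↔ w) = 1 − 0.694 = 0.306
¬¬¬¬((u ⊗ v) ↔ w) = 1 − 0.306 = 0.694
¬¬¬¬¬((u ⊗ v) ↔ w) = 1 − 0.694 = 0.306
¬¬¬¬¬¬((u ⊗ v) ↔ w) = 1 − 0.306 = 0.694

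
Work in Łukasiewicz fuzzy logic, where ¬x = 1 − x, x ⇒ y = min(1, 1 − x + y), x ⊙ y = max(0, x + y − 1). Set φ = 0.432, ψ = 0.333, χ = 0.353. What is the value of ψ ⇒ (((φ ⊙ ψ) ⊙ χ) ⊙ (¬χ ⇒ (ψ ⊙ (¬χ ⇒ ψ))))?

φ ⊙ ψ = max(0, 0.432 + 0.333 − 1) = max(0, -0.235) = 0.000
(φ ⊙ ψ) ⊙ χ = max(0, 0.000 + 0.353 − 1) = max(0, -0.647) = 0.000
¬χ = 1 − 0.353 = 0.647
¬χ ⇒ ψ = min(1, 1 − 0.647 + 0.333) = min(1, 0.686) = 0.686
ψ ⊙ (¬χ ⇒ ψ) = max(0, 0.333 + 0.686 − 1) = max(0, 0.019) = 0.019
¬χ ⇒ (ψ ⊙ (¬χ ⇒ ψ)) = min(1, 1 − 0.647 + 0.019) = min(1, 0.372) = 0.372
((φ ⊙ ψ) ⊙ χ) ⊙ (¬χ ⇒ (ψ ⊙ (¬χ ⇒ ψ))) = max(0, 0.000 + 0.372 − 1) = max(0, -0.628) = 0.000
ψ ⇒ (((φ ⊙ ψ) ⊙ χ) ⊙ (¬χ ⇒ (ψ ⊙ (¬χ ⇒ ψ)))) = min(1, 1 − 0.333 + 0.000) = min(1, 0.667) = 0.667

0.667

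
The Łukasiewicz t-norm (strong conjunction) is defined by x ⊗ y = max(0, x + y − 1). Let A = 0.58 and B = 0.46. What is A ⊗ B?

A ⊗ B = max(0, 0.58 + 0.46 − 1) = max(0, 0.04) = 0.04
For comparison, the Gödel (minimum) t-norm min(x, y) would give 0.46.

0.04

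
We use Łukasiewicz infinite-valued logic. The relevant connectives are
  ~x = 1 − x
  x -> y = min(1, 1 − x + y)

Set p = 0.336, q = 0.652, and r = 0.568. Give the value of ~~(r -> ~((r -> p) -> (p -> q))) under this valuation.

0.432

r -> p = min(1, 1 − 0.568 + 0.336) = min(1, 0.768) = 0.768
p -> q = min(1, 1 − 0.336 + 0.652) = min(1, 1.316) = 1.000
(r -> p) -> (p -> q) = min(1, 1 − 0.768 + 1.000) = min(1, 1.232) = 1.000
~((r -> p) -> (p -> q)) = 1 − 1.000 = 0.000
r -> ~((r -> p) -> (p -> q)) = min(1, 1 − 0.568 + 0.000) = min(1, 0.432) = 0.432
~(r -> ~((r -> p) -> (p -> q))) = 1 − 0.432 = 0.568
~~(r -> ~((r -> p) -> (p -> q))) = 1 − 0.568 = 0.432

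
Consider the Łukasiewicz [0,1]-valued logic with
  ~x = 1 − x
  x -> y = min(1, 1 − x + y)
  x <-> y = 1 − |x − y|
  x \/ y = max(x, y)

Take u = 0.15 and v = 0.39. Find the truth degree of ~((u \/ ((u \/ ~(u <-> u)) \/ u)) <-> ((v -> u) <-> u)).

u <-> u = 1 − |0.15 − 0.15| = 1 − 0.00 = 1.00
~(u <-> u) = 1 − 1.00 = 0.00
u \/ ~(u <-> u) = max(0.15, 0.00) = 0.15
(u \/ ~(u <-> u)) \/ u = max(0.15, 0.15) = 0.15
u \/ ((u \/ ~(u <-> u)) \/ u) = max(0.15, 0.15) = 0.15
v -> u = min(1, 1 − 0.39 + 0.15) = min(1, 0.76) = 0.76
(v -> u) <-> u = 1 − |0.76 − 0.15| = 1 − 0.61 = 0.39
(u \/ ((u \/ ~(u <-> u)) \/ u)) <-> ((v -> u) <-> u) = 1 − |0.15 − 0.39| = 1 − 0.24 = 0.76
~((u \/ ((u \/ ~(u <-> u)) \/ u)) <-> ((v -> u) <-> u)) = 1 − 0.76 = 0.24

0.24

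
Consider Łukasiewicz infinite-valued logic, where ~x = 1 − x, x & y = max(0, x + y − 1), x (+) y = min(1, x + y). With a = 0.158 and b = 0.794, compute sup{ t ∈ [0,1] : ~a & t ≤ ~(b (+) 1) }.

~a = 1 − 0.158 = 0.842
So the left factor is ~a = 0.842.
b (+) 1 = min(1, 0.794 + 1.000) = min(1, 1.794) = 1.000
~(b (+) 1) = 1 − 1.000 = 0.000
So the right-hand bound is ~(b (+) 1) = 0.000.
The residuum of the Łukasiewicz t-norm gives the supremum: min(1, 1 − 0.842 + 0.000).
1 − 0.842 + 0.000 = 0.158, so t = min(1, 0.158) = 0.158.
Check: 0.842 & 0.158 = max(0, 0.000) = 0.000 ≤ 0.000.

0.158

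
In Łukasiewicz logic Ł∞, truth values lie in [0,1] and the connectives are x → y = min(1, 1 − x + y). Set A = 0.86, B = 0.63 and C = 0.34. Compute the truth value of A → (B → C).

B → C = min(1, 1 − 0.63 + 0.34) = min(1, 0.71) = 0.71
A → (B → C) = min(1, 1 − 0.86 + 0.71) = min(1, 0.85) = 0.85

0.85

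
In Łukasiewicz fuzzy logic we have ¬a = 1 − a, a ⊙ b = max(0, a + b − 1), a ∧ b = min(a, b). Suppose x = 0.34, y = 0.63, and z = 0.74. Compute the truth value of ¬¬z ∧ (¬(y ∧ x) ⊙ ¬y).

¬z = 1 − 0.74 = 0.26
¬¬z = 1 − 0.26 = 0.74
y ∧ x = min(0.63, 0.34) = 0.34
¬(y ∧ x) = 1 − 0.34 = 0.66
¬y = 1 − 0.63 = 0.37
¬(y ∧ x) ⊙ ¬y = max(0, 0.66 + 0.37 − 1) = max(0, 0.03) = 0.03
¬¬z ∧ (¬(y ∧ x) ⊙ ¬y) = min(0.74, 0.03) = 0.03

0.03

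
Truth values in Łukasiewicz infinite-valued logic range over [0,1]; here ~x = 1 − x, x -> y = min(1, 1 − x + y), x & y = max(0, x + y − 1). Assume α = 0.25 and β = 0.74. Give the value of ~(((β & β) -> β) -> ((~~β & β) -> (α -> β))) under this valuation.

0.00

β & β = max(0, 0.74 + 0.74 − 1) = max(0, 0.48) = 0.48
(β & β) -> β = min(1, 1 − 0.48 + 0.74) = min(1, 1.26) = 1.00
~β = 1 − 0.74 = 0.26
~~β = 1 − 0.26 = 0.74
~~β & β = max(0, 0.74 + 0.74 − 1) = max(0, 0.48) = 0.48
α -> β = min(1, 1 − 0.25 + 0.74) = min(1, 1.49) = 1.00
(~~β & β) -> (α -> β) = min(1, 1 − 0.48 + 1.00) = min(1, 1.52) = 1.00
((β & β) -> β) -> ((~~β & β) -> (α -> β)) = min(1, 1 − 1.00 + 1.00) = min(1, 1.00) = 1.00
~(((β & β) -> β) -> ((~~β & β) -> (α -> β))) = 1 − 1.00 = 0.00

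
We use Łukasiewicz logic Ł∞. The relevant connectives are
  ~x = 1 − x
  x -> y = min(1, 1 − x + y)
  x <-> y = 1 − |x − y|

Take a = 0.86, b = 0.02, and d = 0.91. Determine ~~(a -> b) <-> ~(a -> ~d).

0.39

a -> b = min(1, 1 − 0.86 + 0.02) = min(1, 0.16) = 0.16
~(a -> b) = 1 − 0.16 = 0.84
~~(a -> b) = 1 − 0.84 = 0.16
~d = 1 − 0.91 = 0.09
a -> ~d = min(1, 1 − 0.86 + 0.09) = min(1, 0.23) = 0.23
~(a -> ~d) = 1 − 0.23 = 0.77
~~(a -> b) <-> ~(a -> ~d) = 1 − |0.16 − 0.77| = 1 − 0.61 = 0.39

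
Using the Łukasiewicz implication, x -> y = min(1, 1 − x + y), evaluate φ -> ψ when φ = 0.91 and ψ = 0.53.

φ -> ψ = min(1, 1 − 0.91 + 0.53) = min(1, 0.62) = 0.62
For comparison, the Gödel implication (1 if x ≤ y else y) would give 0.53.

0.62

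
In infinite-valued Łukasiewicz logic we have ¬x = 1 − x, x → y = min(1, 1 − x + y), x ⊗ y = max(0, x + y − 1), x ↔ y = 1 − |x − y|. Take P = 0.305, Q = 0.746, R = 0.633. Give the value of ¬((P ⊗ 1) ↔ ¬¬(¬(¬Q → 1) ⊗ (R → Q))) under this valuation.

P ⊗ 1 = max(0, 0.305 + 1.000 − 1) = max(0, 0.305) = 0.305
¬Q = 1 − 0.746 = 0.254
¬Q → 1 = min(1, 1 − 0.254 + 1.000) = min(1, 1.746) = 1.000
¬(¬Q → 1) = 1 − 1.000 = 0.000
R → Q = min(1, 1 − 0.633 + 0.746) = min(1, 1.113) = 1.000
¬(¬Q → 1) ⊗ (R → Q) = max(0, 0.000 + 1.000 − 1) = max(0, 0.000) = 0.000
¬(¬(¬Q → 1) ⊗ (R → Q)) = 1 − 0.000 = 1.000
¬¬(¬(¬Q → 1) ⊗ (R → Q)) = 1 − 1.000 = 0.000
(P ⊗ 1) ↔ ¬¬(¬(¬Q → 1) ⊗ (R → Q)) = 1 − |0.305 − 0.000| = 1 − 0.305 = 0.695
¬((P ⊗ 1) ↔ ¬¬(¬(¬Q → 1) ⊗ (R → Q))) = 1 − 0.695 = 0.305

0.305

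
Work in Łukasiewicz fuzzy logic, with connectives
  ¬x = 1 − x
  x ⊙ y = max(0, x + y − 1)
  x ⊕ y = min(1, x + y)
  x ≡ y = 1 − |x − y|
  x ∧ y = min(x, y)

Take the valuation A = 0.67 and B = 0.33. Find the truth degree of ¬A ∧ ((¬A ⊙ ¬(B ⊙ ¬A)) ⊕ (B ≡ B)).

¬A = 1 − 0.67 = 0.33
B ⊙ ¬A = max(0, 0.33 + 0.33 − 1) = max(0, -0.34) = 0.00
¬(B ⊙ ¬A) = 1 − 0.00 = 1.00
¬A ⊙ ¬(B ⊙ ¬A) = max(0, 0.33 + 1.00 − 1) = max(0, 0.33) = 0.33
B ≡ B = 1 − |0.33 − 0.33| = 1 − 0.00 = 1.00
(¬A ⊙ ¬(B ⊙ ¬A)) ⊕ (B ≡ B) = min(1, 0.33 + 1.00) = min(1, 1.33) = 1.00
¬A ∧ ((¬A ⊙ ¬(B ⊙ ¬A)) ⊕ (B ≡ B)) = min(0.33, 1.00) = 0.33

0.33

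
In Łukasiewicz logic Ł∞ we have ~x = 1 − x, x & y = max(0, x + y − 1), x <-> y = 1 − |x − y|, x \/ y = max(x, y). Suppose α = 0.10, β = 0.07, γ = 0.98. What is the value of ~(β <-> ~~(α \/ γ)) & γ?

α \/ γ = max(0.10, 0.98) = 0.98
~(α \/ γ) = 1 − 0.98 = 0.02
~~(α \/ γ) = 1 − 0.02 = 0.98
β <-> ~~(α \/ γ) = 1 − |0.07 − 0.98| = 1 − 0.91 = 0.09
~(β <-> ~~(α \/ γ)) = 1 − 0.09 = 0.91
~(β <-> ~~(α \/ γ)) & γ = max(0, 0.91 + 0.98 − 1) = max(0, 0.89) = 0.89

0.89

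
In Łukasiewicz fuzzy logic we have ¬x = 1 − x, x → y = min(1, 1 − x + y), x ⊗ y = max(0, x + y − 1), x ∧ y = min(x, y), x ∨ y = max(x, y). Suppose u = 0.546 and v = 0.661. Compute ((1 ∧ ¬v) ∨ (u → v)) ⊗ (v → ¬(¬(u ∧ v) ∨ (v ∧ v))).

¬v = 1 − 0.661 = 0.339
1 ∧ ¬v = min(1.000, 0.339) = 0.339
u → v = min(1, 1 − 0.546 + 0.661) = min(1, 1.115) = 1.000
(1 ∧ ¬v) ∨ (u → v) = max(0.339, 1.000) = 1.000
u ∧ v = min(0.546, 0.661) = 0.546
¬(u ∧ v) = 1 − 0.546 = 0.454
v ∧ v = min(0.661, 0.661) = 0.661
¬(u ∧ v) ∨ (v ∧ v) = max(0.454, 0.661) = 0.661
¬(¬(u ∧ v) ∨ (v ∧ v)) = 1 − 0.661 = 0.339
v → ¬(¬(u ∧ v) ∨ (v ∧ v)) = min(1, 1 − 0.661 + 0.339) = min(1, 0.678) = 0.678
((1 ∧ ¬v) ∨ (u → v)) ⊗ (v → ¬(¬(u ∧ v) ∨ (v ∧ v))) = max(0, 1.000 + 0.678 − 1) = max(0, 0.678) = 0.678

0.678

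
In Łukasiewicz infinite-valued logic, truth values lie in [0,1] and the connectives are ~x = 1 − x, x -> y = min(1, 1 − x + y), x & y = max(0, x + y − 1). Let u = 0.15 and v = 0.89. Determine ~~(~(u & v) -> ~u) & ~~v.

u & v = max(0, 0.15 + 0.89 − 1) = max(0, 0.04) = 0.04
~(u & v) = 1 − 0.04 = 0.96
~u = 1 − 0.15 = 0.85
~(u & v) -> ~u = min(1, 1 − 0.96 + 0.85) = min(1, 0.89) = 0.89
~(~(u & v) -> ~u) = 1 − 0.89 = 0.11
~~(~(u & v) -> ~u) = 1 − 0.11 = 0.89
~v = 1 − 0.89 = 0.11
~~v = 1 − 0.11 = 0.89
~~(~(u & v) -> ~u) & ~~v = max(0, 0.89 + 0.89 − 1) = max(0, 0.78) = 0.78

0.78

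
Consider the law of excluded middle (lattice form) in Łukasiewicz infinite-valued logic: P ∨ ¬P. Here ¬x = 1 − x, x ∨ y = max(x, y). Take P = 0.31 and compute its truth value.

0.69

¬P = 1 − 0.31 = 0.69
P ∨ ¬P = max(0.31, 0.69) = 0.69
(The value 0.69 < 1 shows this instance is not satisfied; not a Ł∞-tautology — its value is max(a, 1−a).)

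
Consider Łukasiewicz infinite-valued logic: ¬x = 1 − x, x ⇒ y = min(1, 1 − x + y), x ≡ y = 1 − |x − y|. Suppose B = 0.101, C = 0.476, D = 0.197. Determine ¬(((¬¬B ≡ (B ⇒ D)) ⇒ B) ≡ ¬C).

¬B = 1 − 0.101 = 0.899
¬¬B = 1 − 0.899 = 0.101
B ⇒ D = min(1, 1 − 0.101 + 0.197) = min(1, 1.096) = 1.000
¬¬B ≡ (B ⇒ D) = 1 − |0.101 − 1.000| = 1 − 0.899 = 0.101
(¬¬B ≡ (B ⇒ D)) ⇒ B = min(1, 1 − 0.101 + 0.101) = min(1, 1.000) = 1.000
¬C = 1 − 0.476 = 0.524
((¬¬B ≡ (B ⇒ D)) ⇒ B) ≡ ¬C = 1 − |1.000 − 0.524| = 1 − 0.476 = 0.524
¬(((¬¬B ≡ (B ⇒ D)) ⇒ B) ≡ ¬C) = 1 − 0.524 = 0.476

0.476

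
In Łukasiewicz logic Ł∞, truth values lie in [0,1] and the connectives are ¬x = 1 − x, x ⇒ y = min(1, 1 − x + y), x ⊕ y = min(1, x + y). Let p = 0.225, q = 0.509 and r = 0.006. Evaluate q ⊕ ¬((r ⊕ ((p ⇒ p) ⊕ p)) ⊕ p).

0.509

p ⇒ p = min(1, 1 − 0.225 + 0.225) = min(1, 1.000) = 1.000
(p ⇒ p) ⊕ p = min(1, 1.000 + 0.225) = min(1, 1.225) = 1.000
r ⊕ ((p ⇒ p) ⊕ p) = min(1, 0.006 + 1.000) = min(1, 1.006) = 1.000
(r ⊕ ((p ⇒ p) ⊕ p)) ⊕ p = min(1, 1.000 + 0.225) = min(1, 1.225) = 1.000
¬((r ⊕ ((p ⇒ p) ⊕ p)) ⊕ p) = 1 − 1.000 = 0.000
q ⊕ ¬((r ⊕ ((p ⇒ p) ⊕ p)) ⊕ p) = min(1, 0.509 + 0.000) = min(1, 0.509) = 0.509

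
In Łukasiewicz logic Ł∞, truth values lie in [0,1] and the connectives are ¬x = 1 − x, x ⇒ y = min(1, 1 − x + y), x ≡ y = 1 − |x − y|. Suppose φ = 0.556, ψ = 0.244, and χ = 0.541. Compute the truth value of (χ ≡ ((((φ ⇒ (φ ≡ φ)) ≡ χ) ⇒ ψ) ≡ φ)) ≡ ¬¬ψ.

0.556

φ ≡ φ = 1 − |0.556 − 0.556| = 1 − 0.000 = 1.000
φ ⇒ (φ ≡ φ) = min(1, 1 − 0.556 + 1.000) = min(1, 1.444) = 1.000
(φ ⇒ (φ ≡ φ)) ≡ χ = 1 − |1.000 − 0.541| = 1 − 0.459 = 0.541
((φ ⇒ (φ ≡ φ)) ≡ χ) ⇒ ψ = min(1, 1 − 0.541 + 0.244) = min(1, 0.703) = 0.703
(((φ ⇒ (φ ≡ φ)) ≡ χ) ⇒ ψ) ≡ φ = 1 − |0.703 − 0.556| = 1 − 0.147 = 0.853
χ ≡ ((((φ ⇒ (φ ≡ φ)) ≡ χ) ⇒ ψ) ≡ φ) = 1 − |0.541 − 0.853| = 1 − 0.312 = 0.688
¬ψ = 1 − 0.244 = 0.756
¬¬ψ = 1 − 0.756 = 0.244
(χ ≡ ((((φ ⇒ (φ ≡ φ)) ≡ χ) ⇒ ψ) ≡ φ)) ≡ ¬¬ψ = 1 − |0.688 − 0.244| = 1 − 0.444 = 0.556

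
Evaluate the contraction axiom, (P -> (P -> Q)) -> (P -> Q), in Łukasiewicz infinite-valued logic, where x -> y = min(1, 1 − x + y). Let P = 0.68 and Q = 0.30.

P -> Q = min(1, 1 − 0.68 + 0.30) = min(1, 0.62) = 0.62
P -> (P -> Q) = min(1, 1 − 0.68 + 0.62) = min(1, 0.94) = 0.94
(P -> (P -> Q)) -> (P -> Q) = min(1, 1 − 0.94 + 0.62) = min(1, 0.68) = 0.68
(The value 0.68 < 1 shows this instance is not satisfied; fails in Ł∞ (the t-norm is not idempotent).)

0.68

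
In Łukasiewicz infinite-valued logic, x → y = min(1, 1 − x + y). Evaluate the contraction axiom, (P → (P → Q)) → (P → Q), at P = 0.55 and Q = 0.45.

0.90

P → Q = min(1, 1 − 0.55 + 0.45) = min(1, 0.90) = 0.90
P → (P → Q) = min(1, 1 − 0.55 + 0.90) = min(1, 1.35) = 1.00
(P → (P → Q)) → (P → Q) = min(1, 1 − 1.00 + 0.90) = min(1, 0.90) = 0.90
(The value 0.90 < 1 shows this instance is not satisfied; fails in Ł∞ (the t-norm is not idempotent).)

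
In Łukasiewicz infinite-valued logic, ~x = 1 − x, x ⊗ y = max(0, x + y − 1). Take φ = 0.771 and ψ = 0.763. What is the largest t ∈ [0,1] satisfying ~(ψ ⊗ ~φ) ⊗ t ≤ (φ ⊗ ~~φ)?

~φ = 1 − 0.771 = 0.229
ψ ⊗ ~φ = max(0, 0.763 + 0.229 − 1) = max(0, -0.008) = 0.000
~(ψ ⊗ ~φ) = 1 − 0.000 = 1.000
So the left factor is ~(ψ ⊗ ~φ) = 1.000.
~~φ = 1 − 0.229 = 0.771
φ ⊗ ~~φ = max(0, 0.771 + 0.771 − 1) = max(0, 0.542) = 0.542
So the right-hand bound is φ ⊗ ~~φ = 0.542.
The residuum of the Łukasiewicz t-norm gives the supremum: min(1, 1 − 1.000 + 0.542).
1 − 1.000 + 0.542 = 0.542, so t = min(1, 0.542) = 0.542.
Check: 1.000 ⊗ 0.542 = max(0, 0.542) = 0.542 ≤ 0.542.

0.542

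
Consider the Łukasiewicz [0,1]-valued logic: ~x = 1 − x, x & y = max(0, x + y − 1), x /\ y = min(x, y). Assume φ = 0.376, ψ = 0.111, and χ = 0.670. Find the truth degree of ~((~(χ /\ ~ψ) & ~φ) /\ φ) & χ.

0.670

~ψ = 1 − 0.111 = 0.889
χ /\ ~ψ = min(0.670, 0.889) = 0.670
~(χ /\ ~ψ) = 1 − 0.670 = 0.330
~φ = 1 − 0.376 = 0.624
~(χ /\ ~ψ) & ~φ = max(0, 0.330 + 0.624 − 1) = max(0, -0.046) = 0.000
(~(χ /\ ~ψ) & ~φ) /\ φ = min(0.000, 0.376) = 0.000
~((~(χ /\ ~ψ) & ~φ) /\ φ) = 1 − 0.000 = 1.000
~((~(χ /\ ~ψ) & ~φ) /\ φ) & χ = max(0, 1.000 + 0.670 − 1) = max(0, 0.670) = 0.670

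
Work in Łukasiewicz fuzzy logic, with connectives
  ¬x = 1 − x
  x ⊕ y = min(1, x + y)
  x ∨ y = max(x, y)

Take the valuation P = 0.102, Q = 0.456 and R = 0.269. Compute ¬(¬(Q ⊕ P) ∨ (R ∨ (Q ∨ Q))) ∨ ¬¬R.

0.544

Q ⊕ P = min(1, 0.456 + 0.102) = min(1, 0.558) = 0.558
¬(Q ⊕ P) = 1 − 0.558 = 0.442
Q ∨ Q = max(0.456, 0.456) = 0.456
R ∨ (Q ∨ Q) = max(0.269, 0.456) = 0.456
¬(Q ⊕ P) ∨ (R ∨ (Q ∨ Q)) = max(0.442, 0.456) = 0.456
¬(¬(Q ⊕ P) ∨ (R ∨ (Q ∨ Q))) = 1 − 0.456 = 0.544
¬R = 1 − 0.269 = 0.731
¬¬R = 1 − 0.731 = 0.269
¬(¬(Q ⊕ P) ∨ (R ∨ (Q ∨ Q))) ∨ ¬¬R = max(0.544, 0.269) = 0.544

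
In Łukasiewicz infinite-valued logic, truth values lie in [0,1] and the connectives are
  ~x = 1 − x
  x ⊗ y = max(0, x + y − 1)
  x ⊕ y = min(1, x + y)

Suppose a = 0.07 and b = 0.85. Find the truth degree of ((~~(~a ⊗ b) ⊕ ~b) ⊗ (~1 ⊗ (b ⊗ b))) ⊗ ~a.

0.00

~a = 1 − 0.07 = 0.93
~a ⊗ b = max(0, 0.93 + 0.85 − 1) = max(0, 0.78) = 0.78
~(~a ⊗ b) = 1 − 0.78 = 0.22
~~(~a ⊗ b) = 1 − 0.22 = 0.78
~b = 1 − 0.85 = 0.15
~~(~a ⊗ b) ⊕ ~b = min(1, 0.78 + 0.15) = min(1, 0.93) = 0.93
~1 = 1 − 1.00 = 0.00
b ⊗ b = max(0, 0.85 + 0.85 − 1) = max(0, 0.70) = 0.70
~1 ⊗ (b ⊗ b) = max(0, 0.00 + 0.70 − 1) = max(0, -0.30) = 0.00
(~~(~a ⊗ b) ⊕ ~b) ⊗ (~1 ⊗ (b ⊗ b)) = max(0, 0.93 + 0.00 − 1) = max(0, -0.07) = 0.00
((~~(~a ⊗ b) ⊕ ~b) ⊗ (~1 ⊗ (b ⊗ b))) ⊗ ~a = max(0, 0.00 + 0.93 − 1) = max(0, -0.07) = 0.00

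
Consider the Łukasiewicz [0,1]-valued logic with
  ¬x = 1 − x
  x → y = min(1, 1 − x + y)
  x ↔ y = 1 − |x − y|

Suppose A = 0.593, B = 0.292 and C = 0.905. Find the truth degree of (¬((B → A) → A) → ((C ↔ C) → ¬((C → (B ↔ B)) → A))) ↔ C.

0.905

B → A = min(1, 1 − 0.292 + 0.593) = min(1, 1.301) = 1.000
(B → A) → A = min(1, 1 − 1.000 + 0.593) = min(1, 0.593) = 0.593
¬((B → A) → A) = 1 − 0.593 = 0.407
C ↔ C = 1 − |0.905 − 0.905| = 1 − 0.000 = 1.000
B ↔ B = 1 − |0.292 − 0.292| = 1 − 0.000 = 1.000
C → (B ↔ B) = min(1, 1 − 0.905 + 1.000) = min(1, 1.095) = 1.000
(C → (B ↔ B)) → A = min(1, 1 − 1.000 + 0.593) = min(1, 0.593) = 0.593
¬((C → (B ↔ B)) → A) = 1 − 0.593 = 0.407
(C ↔ C) → ¬((C → (B ↔ B)) → A) = min(1, 1 − 1.000 + 0.407) = min(1, 0.407) = 0.407
¬((B → A) → A) → ((C ↔ C) → ¬((C → (B ↔ B)) → A)) = min(1, 1 − 0.407 + 0.407) = min(1, 1.000) = 1.000
(¬((B → A) → A) → ((C ↔ C) → ¬((C → (B ↔ B)) → A))) ↔ C = 1 − |1.000 − 0.905| = 1 − 0.095 = 0.905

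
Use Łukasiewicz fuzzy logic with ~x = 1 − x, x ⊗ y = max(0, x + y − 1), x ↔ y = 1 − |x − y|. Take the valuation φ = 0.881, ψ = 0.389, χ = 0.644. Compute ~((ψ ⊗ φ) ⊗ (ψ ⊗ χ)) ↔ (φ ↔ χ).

0.763

ψ ⊗ φ = max(0, 0.389 + 0.881 − 1) = max(0, 0.270) = 0.270
ψ ⊗ χ = max(0, 0.389 + 0.644 − 1) = max(0, 0.033) = 0.033
(ψ ⊗ φ) ⊗ (ψ ⊗ χ) = max(0, 0.270 + 0.033 − 1) = max(0, -0.697) = 0.000
~((ψ ⊗ φ) ⊗ (ψ ⊗ χ)) = 1 − 0.000 = 1.000
φ ↔ χ = 1 − |0.881 − 0.644| = 1 − 0.237 = 0.763
~((ψ ⊗ φ) ⊗ (ψ ⊗ χ)) ↔ (φ ↔ χ) = 1 − |1.000 − 0.763| = 1 − 0.237 = 0.763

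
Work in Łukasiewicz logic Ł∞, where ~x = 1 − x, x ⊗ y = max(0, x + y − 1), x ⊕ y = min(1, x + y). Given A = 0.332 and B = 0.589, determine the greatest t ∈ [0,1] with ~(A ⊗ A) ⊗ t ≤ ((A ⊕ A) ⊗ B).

0.253

A ⊗ A = max(0, 0.332 + 0.332 − 1) = max(0, -0.336) = 0.000
~(A ⊗ A) = 1 − 0.000 = 1.000
So the left factor is ~(A ⊗ A) = 1.000.
A ⊕ A = min(1, 0.332 + 0.332) = min(1, 0.664) = 0.664
(A ⊕ A) ⊗ B = max(0, 0.664 + 0.589 − 1) = max(0, 0.253) = 0.253
So the right-hand bound is (A ⊕ A) ⊗ B = 0.253.
The residuum of the Łukasiewicz t-norm gives the supremum: min(1, 1 − 1.000 + 0.253).
1 − 1.000 + 0.253 = 0.253, so t = min(1, 0.253) = 0.253.
Check: 1.000 ⊗ 0.253 = max(0, 0.253) = 0.253 ≤ 0.253.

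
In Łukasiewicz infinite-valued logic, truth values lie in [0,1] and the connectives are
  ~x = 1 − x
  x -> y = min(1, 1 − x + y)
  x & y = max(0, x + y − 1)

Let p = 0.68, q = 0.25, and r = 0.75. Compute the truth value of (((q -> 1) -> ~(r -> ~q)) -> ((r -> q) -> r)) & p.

0.68

q -> 1 = min(1, 1 − 0.25 + 1.00) = min(1, 1.75) = 1.00
~q = 1 − 0.25 = 0.75
r -> ~q = min(1, 1 − 0.75 + 0.75) = min(1, 1.00) = 1.00
~(r -> ~q) = 1 − 1.00 = 0.00
(q -> 1) -> ~(r -> ~q) = min(1, 1 − 1.00 + 0.00) = min(1, 0.00) = 0.00
r -> q = min(1, 1 − 0.75 + 0.25) = min(1, 0.50) = 0.50
(r -> q) -> r = min(1, 1 − 0.50 + 0.75) = min(1, 1.25) = 1.00
((q -> 1) -> ~(r -> ~q)) -> ((r -> q) -> r) = min(1, 1 − 0.00 + 1.00) = min(1, 2.00) = 1.00
(((q -> 1) -> ~(r -> ~q)) -> ((r -> q) -> r)) & p = max(0, 1.00 + 0.68 − 1) = max(0, 0.68) = 0.68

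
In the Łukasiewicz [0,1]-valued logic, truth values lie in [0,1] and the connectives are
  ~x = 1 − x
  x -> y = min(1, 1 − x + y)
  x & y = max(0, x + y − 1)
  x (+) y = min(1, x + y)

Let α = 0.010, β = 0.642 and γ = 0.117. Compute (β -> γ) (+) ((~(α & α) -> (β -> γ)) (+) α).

0.960

β -> γ = min(1, 1 − 0.642 + 0.117) = min(1, 0.475) = 0.475
α & α = max(0, 0.010 + 0.010 − 1) = max(0, -0.980) = 0.000
~(α & α) = 1 − 0.000 = 1.000
~(α & α) -> (β -> γ) = min(1, 1 − 1.000 + 0.475) = min(1, 0.475) = 0.475
(~(α & α) -> (β -> γ)) (+) α = min(1, 0.475 + 0.010) = min(1, 0.485) = 0.485
(β -> γ) (+) ((~(α & α) -> (β -> γ)) (+) α) = min(1, 0.475 + 0.485) = min(1, 0.960) = 0.960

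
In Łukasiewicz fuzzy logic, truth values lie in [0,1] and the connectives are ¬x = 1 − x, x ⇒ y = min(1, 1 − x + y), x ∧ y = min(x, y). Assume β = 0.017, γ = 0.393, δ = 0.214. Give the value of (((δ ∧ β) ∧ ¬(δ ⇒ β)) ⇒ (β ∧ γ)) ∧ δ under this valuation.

0.214

δ ∧ β = min(0.214, 0.017) = 0.017
δ ⇒ β = min(1, 1 − 0.214 + 0.017) = min(1, 0.803) = 0.803
¬(δ ⇒ β) = 1 − 0.803 = 0.197
(δ ∧ β) ∧ ¬(δ ⇒ β) = min(0.017, 0.197) = 0.017
β ∧ γ = min(0.017, 0.393) = 0.017
((δ ∧ β) ∧ ¬(δ ⇒ β)) ⇒ (β ∧ γ) = min(1, 1 − 0.017 + 0.017) = min(1, 1.000) = 1.000
(((δ ∧ β) ∧ ¬(δ ⇒ β)) ⇒ (β ∧ γ)) ∧ δ = min(1.000, 0.214) = 0.214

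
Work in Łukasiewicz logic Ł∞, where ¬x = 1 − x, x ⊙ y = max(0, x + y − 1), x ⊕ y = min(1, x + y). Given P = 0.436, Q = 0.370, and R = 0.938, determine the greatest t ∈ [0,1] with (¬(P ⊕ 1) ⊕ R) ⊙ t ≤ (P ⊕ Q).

P ⊕ 1 = min(1, 0.436 + 1.000) = min(1, 1.436) = 1.000
¬(P ⊕ 1) = 1 − 1.000 = 0.000
¬(P ⊕ 1) ⊕ R = min(1, 0.000 + 0.938) = min(1, 0.938) = 0.938
So the left factor is ¬(P ⊕ 1) ⊕ R = 0.938.
P ⊕ Q = min(1, 0.436 + 0.370) = min(1, 0.806) = 0.806
So the right-hand bound is P ⊕ Q = 0.806.
The residuum of the Łukasiewicz t-norm gives the supremum: min(1, 1 − 0.938 + 0.806).
1 − 0.938 + 0.806 = 0.868, so t = min(1, 0.868) = 0.868.
Check: 0.938 ⊙ 0.868 = max(0, 0.806) = 0.806 ≤ 0.806.

0.868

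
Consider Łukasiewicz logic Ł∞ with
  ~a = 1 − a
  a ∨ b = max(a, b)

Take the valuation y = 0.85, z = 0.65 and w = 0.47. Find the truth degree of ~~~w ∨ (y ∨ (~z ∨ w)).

0.85

~w = 1 − 0.47 = 0.53
~~w = 1 − 0.53 = 0.47
~~~w = 1 − 0.47 = 0.53
~z = 1 − 0.65 = 0.35
~z ∨ w = max(0.35, 0.47) = 0.47
y ∨ (~z ∨ w) = max(0.85, 0.47) = 0.85
~~~w ∨ (y ∨ (~z ∨ w)) = max(0.53, 0.85) = 0.85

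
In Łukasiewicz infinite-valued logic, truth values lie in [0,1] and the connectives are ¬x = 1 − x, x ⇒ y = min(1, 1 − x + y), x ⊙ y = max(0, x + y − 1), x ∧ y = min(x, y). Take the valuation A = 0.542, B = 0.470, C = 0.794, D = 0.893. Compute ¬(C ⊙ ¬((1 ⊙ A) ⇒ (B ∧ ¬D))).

1 ⊙ A = max(0, 1.000 + 0.542 − 1) = max(0, 0.542) = 0.542
¬D = 1 − 0.893 = 0.107
B ∧ ¬D = min(0.470, 0.107) = 0.107
(1 ⊙ A) ⇒ (B ∧ ¬D) = min(1, 1 − 0.542 + 0.107) = min(1, 0.565) = 0.565
¬((1 ⊙ A) ⇒ (B ∧ ¬D)) = 1 − 0.565 = 0.435
C ⊙ ¬((1 ⊙ A) ⇒ (B ∧ ¬D)) = max(0, 0.794 + 0.435 − 1) = max(0, 0.229) = 0.229
¬(C ⊙ ¬((1 ⊙ A) ⇒ (B ∧ ¬D))) = 1 − 0.229 = 0.771

0.771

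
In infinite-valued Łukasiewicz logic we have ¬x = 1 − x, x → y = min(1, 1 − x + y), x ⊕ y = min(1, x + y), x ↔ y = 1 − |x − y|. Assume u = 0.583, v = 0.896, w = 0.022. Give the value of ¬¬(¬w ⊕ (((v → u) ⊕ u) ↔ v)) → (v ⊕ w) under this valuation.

0.918

¬w = 1 − 0.022 = 0.978
v → u = min(1, 1 − 0.896 + 0.583) = min(1, 0.687) = 0.687
(v → u) ⊕ u = min(1, 0.687 + 0.583) = min(1, 1.270) = 1.000
((v → u) ⊕ u) ↔ v = 1 − |1.000 − 0.896| = 1 − 0.104 = 0.896
¬w ⊕ (((v → u) ⊕ u) ↔ v) = min(1, 0.978 + 0.896) = min(1, 1.874) = 1.000
¬(¬w ⊕ (((v → u) ⊕ u) ↔ v)) = 1 − 1.000 = 0.000
¬¬(¬w ⊕ (((v → u) ⊕ u) ↔ v)) = 1 − 0.000 = 1.000
v ⊕ w = min(1, 0.896 + 0.022) = min(1, 0.918) = 0.918
¬¬(¬w ⊕ (((v → u) ⊕ u) ↔ v)) → (v ⊕ w) = min(1, 1 − 1.000 + 0.918) = min(1, 0.918) = 0.918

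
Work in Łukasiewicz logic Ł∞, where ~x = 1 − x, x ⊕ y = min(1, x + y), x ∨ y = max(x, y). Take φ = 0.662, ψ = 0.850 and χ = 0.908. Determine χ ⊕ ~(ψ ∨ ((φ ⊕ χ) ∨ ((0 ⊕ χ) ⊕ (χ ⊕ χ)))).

φ ⊕ χ = min(1, 0.662 + 0.908) = min(1, 1.570) = 1.000
0 ⊕ χ = min(1, 0.000 + 0.908) = min(1, 0.908) = 0.908
χ ⊕ χ = min(1, 0.908 + 0.908) = min(1, 1.816) = 1.000
(0 ⊕ χ) ⊕ (χ ⊕ χ) = min(1, 0.908 + 1.000) = min(1, 1.908) = 1.000
(φ ⊕ χ) ∨ ((0 ⊕ χ) ⊕ (χ ⊕ χ)) = max(1.000, 1.000) = 1.000
ψ ∨ ((φ ⊕ χ) ∨ ((0 ⊕ χ) ⊕ (χ ⊕ χ))) = max(0.850, 1.000) = 1.000
~(ψ ∨ ((φ ⊕ χ) ∨ ((0 ⊕ χ) ⊕ (χ ⊕ χ)))) = 1 − 1.000 = 0.000
χ ⊕ ~(ψ ∨ ((φ ⊕ χ) ∨ ((0 ⊕ χ) ⊕ (χ ⊕ χ)))) = min(1, 0.908 + 0.000) = min(1, 0.908) = 0.908

0.908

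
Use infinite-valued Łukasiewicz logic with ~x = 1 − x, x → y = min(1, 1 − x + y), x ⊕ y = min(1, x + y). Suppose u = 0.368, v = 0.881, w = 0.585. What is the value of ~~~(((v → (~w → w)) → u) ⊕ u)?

~w = 1 − 0.585 = 0.415
~w → w = min(1, 1 − 0.415 + 0.585) = min(1, 1.170) = 1.000
v → (~w → w) = min(1, 1 − 0.881 + 1.000) = min(1, 1.119) = 1.000
(v → (~w → w)) → u = min(1, 1 − 1.000 + 0.368) = min(1, 0.368) = 0.368
((v → (~w → w)) → u) ⊕ u = min(1, 0.368 + 0.368) = min(1, 0.736) = 0.736
~(((v → (~w → w)) → u) ⊕ u) = 1 − 0.736 = 0.264
~~(((v → (~w → w)) → u) ⊕ u) = 1 − 0.264 = 0.736
~~~(((v → (~w → w)) → u) ⊕ u) = 1 − 0.736 = 0.264

0.264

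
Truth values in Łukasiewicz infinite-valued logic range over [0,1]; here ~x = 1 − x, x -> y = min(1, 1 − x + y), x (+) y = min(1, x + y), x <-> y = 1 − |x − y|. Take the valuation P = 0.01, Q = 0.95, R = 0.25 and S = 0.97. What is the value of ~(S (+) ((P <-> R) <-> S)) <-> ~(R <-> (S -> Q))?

0.27

P <-> R = 1 − |0.01 − 0.25| = 1 − 0.24 = 0.76
(P <-> R) <-> S = 1 − |0.76 − 0.97| = 1 − 0.21 = 0.79
S (+) ((P <-> R) <-> S) = min(1, 0.97 + 0.79) = min(1, 1.76) = 1.00
~(S (+) ((P <-> R) <-> S)) = 1 − 1.00 = 0.00
S -> Q = min(1, 1 − 0.97 + 0.95) = min(1, 0.98) = 0.98
R <-> (S -> Q) = 1 − |0.25 − 0.98| = 1 − 0.73 = 0.27
~(R <-> (S -> Q)) = 1 − 0.27 = 0.73
~(S (+) ((P <-> R) <-> S)) <-> ~(R <-> (S -> Q)) = 1 − |0.00 − 0.73| = 1 − 0.73 = 0.27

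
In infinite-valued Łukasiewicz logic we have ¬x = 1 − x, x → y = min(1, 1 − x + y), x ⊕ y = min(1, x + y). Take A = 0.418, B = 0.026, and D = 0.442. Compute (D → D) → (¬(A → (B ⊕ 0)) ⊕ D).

D → D = min(1, 1 − 0.442 + 0.442) = min(1, 1.000) = 1.000
B ⊕ 0 = min(1, 0.026 + 0.000) = min(1, 0.026) = 0.026
A → (B ⊕ 0) = min(1, 1 − 0.418 + 0.026) = min(1, 0.608) = 0.608
¬(A → (B ⊕ 0)) = 1 − 0.608 = 0.392
¬(A → (B ⊕ 0)) ⊕ D = min(1, 0.392 + 0.442) = min(1, 0.834) = 0.834
(D → D) → (¬(A → (B ⊕ 0)) ⊕ D) = min(1, 1 − 1.000 + 0.834) = min(1, 0.834) = 0.834

0.834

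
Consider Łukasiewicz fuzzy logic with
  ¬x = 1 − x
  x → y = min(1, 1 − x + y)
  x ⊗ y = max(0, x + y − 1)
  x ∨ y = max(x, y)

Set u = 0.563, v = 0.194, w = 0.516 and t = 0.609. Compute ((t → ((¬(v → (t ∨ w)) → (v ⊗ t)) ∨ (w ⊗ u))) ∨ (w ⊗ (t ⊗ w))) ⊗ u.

t ∨ w = max(0.609, 0.516) = 0.609
v → (t ∨ w) = min(1, 1 − 0.194 + 0.609) = min(1, 1.415) = 1.000
¬(v → (t ∨ w)) = 1 − 1.000 = 0.000
v ⊗ t = max(0, 0.194 + 0.609 − 1) = max(0, -0.197) = 0.000
¬(v → (t ∨ w)) → (v ⊗ t) = min(1, 1 − 0.000 + 0.000) = min(1, 1.000) = 1.000
w ⊗ u = max(0, 0.516 + 0.563 − 1) = max(0, 0.079) = 0.079
(¬(v → (t ∨ w)) → (v ⊗ t)) ∨ (w ⊗ u) = max(1.000, 0.079) = 1.000
t → ((¬(v → (t ∨ w)) → (v ⊗ t)) ∨ (w ⊗ u)) = min(1, 1 − 0.609 + 1.000) = min(1, 1.391) = 1.000
t ⊗ w = max(0, 0.609 + 0.516 − 1) = max(0, 0.125) = 0.125
w ⊗ (t ⊗ w) = max(0, 0.516 + 0.125 − 1) = max(0, -0.359) = 0.000
(t → ((¬(v → (t ∨ w)) → (v ⊗ t)) ∨ (w ⊗ u))) ∨ (w ⊗ (t ⊗ w)) = max(1.000, 0.000) = 1.000
((t → ((¬(v → (t ∨ w)) → (v ⊗ t)) ∨ (w ⊗ u))) ∨ (w ⊗ (t ⊗ w))) ⊗ u = max(0, 1.000 + 0.563 − 1) = max(0, 0.563) = 0.563

0.563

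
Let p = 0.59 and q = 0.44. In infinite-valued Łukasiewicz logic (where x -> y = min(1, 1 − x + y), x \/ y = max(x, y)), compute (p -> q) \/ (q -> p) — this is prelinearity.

1.00

p -> q = min(1, 1 − 0.59 + 0.44) = min(1, 0.85) = 0.85
q -> p = min(1, 1 − 0.44 + 0.59) = min(1, 1.15) = 1.00
(p -> q) \/ (q -> p) = max(0.85, 1.00) = 1.00
(As expected: a Ł∞-tautology — holds in every MV-chain.)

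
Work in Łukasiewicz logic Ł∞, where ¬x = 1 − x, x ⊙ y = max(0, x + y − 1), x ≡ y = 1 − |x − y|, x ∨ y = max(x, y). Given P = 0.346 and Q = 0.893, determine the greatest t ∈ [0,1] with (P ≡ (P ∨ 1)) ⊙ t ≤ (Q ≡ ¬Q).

0.868

P ∨ 1 = max(0.346, 1.000) = 1.000
P ≡ (P ∨ 1) = 1 − |0.346 − 1.000| = 1 − 0.654 = 0.346
So the left factor is P ≡ (P ∨ 1) = 0.346.
¬Q = 1 − 0.893 = 0.107
Q ≡ ¬Q = 1 − |0.893 − 0.107| = 1 − 0.786 = 0.214
So the right-hand bound is Q ≡ ¬Q = 0.214.
The residuum of the Łukasiewicz t-norm gives the supremum: min(1, 1 − 0.346 + 0.214).
1 − 0.346 + 0.214 = 0.868, so t = min(1, 0.868) = 0.868.
Check: 0.346 ⊙ 0.868 = max(0, 0.214) = 0.214 ≤ 0.214.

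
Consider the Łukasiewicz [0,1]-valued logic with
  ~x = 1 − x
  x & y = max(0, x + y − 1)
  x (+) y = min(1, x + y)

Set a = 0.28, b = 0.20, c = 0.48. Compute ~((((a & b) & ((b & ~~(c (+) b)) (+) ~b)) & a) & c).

1.00

a & b = max(0, 0.28 + 0.20 − 1) = max(0, -0.52) = 0.00
c (+) b = min(1, 0.48 + 0.20) = min(1, 0.68) = 0.68
~(c (+) b) = 1 − 0.68 = 0.32
~~(c (+) b) = 1 − 0.32 = 0.68
b & ~~(c (+) b) = max(0, 0.20 + 0.68 − 1) = max(0, -0.12) = 0.00
~b = 1 − 0.20 = 0.80
(b & ~~(c (+) b)) (+) ~b = min(1, 0.00 + 0.80) = min(1, 0.80) = 0.80
(a & b) & ((b & ~~(c (+) b)) (+) ~b) = max(0, 0.00 + 0.80 − 1) = max(0, -0.20) = 0.00
((a & b) & ((b & ~~(c (+) b)) (+) ~b)) & a = max(0, 0.00 + 0.28 − 1) = max(0, -0.72) = 0.00
(((a & b) & ((b & ~~(c (+) b)) (+) ~b)) & a) & c = max(0, 0.00 + 0.48 − 1) = max(0, -0.52) = 0.00
~((((a & b) & ((b & ~~(c (+) b)) (+) ~b)) & a) & c) = 1 − 0.00 = 1.00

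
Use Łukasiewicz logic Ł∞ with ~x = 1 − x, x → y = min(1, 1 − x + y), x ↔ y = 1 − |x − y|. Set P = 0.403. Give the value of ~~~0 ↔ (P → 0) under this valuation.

~0 = 1 − 0.000 = 1.000
~~0 = 1 − 1.000 = 0.000
~~~0 = 1 − 0.000 = 1.000
P → 0 = min(1, 1 − 0.403 + 0.000) = min(1, 0.597) = 0.597
~~~0 ↔ (P → 0) = 1 − |1.000 − 0.597| = 1 − 0.403 = 0.597

0.597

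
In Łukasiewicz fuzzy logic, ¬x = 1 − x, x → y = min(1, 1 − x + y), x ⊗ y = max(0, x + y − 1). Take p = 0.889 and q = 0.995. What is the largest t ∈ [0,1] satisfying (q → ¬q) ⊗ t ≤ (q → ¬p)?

¬q = 1 − 0.995 = 0.005
q → ¬q = min(1, 1 − 0.995 + 0.005) = min(1, 0.010) = 0.010
So the left factor is q → ¬q = 0.010.
¬p = 1 − 0.889 = 0.111
q → ¬p = min(1, 1 − 0.995 + 0.111) = min(1, 0.116) = 0.116
So the right-hand bound is q → ¬p = 0.116.
The residuum of the Łukasiewicz t-norm gives the supremum: min(1, 1 − 0.010 + 0.116).
1 − 0.010 + 0.116 = 1.106, so t = min(1, 1.106) = 1.000.
Check: 0.010 ⊗ 1.000 = max(0, 0.010) = 0.010 ≤ 0.116.

1.000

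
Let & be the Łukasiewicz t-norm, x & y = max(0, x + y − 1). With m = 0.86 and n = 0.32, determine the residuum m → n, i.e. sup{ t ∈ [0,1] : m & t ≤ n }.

The residuum of the Łukasiewicz t-norm gives the supremum: min(1, 1 − 0.86 + 0.32).
1 − 0.86 + 0.32 = 0.46, so t = min(1, 0.46) = 0.46.
Check: 0.86 & 0.46 = max(0, 0.32) = 0.32 ≤ 0.32.

0.46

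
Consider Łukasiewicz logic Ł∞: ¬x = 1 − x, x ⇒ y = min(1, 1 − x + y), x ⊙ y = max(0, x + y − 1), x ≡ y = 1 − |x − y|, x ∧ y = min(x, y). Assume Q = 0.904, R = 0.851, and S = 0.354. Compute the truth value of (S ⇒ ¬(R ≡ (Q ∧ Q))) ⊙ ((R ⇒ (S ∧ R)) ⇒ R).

Q ∧ Q = min(0.904, 0.904) = 0.904
R ≡ (Q ∧ Q) = 1 − |0.851 − 0.904| = 1 − 0.053 = 0.947
¬(R ≡ (Q ∧ Q)) = 1 − 0.947 = 0.053
S ⇒ ¬(R ≡ (Q ∧ Q)) = min(1, 1 − 0.354 + 0.053) = min(1, 0.699) = 0.699
S ∧ R = min(0.354, 0.851) = 0.354
R ⇒ (S ∧ R) = min(1, 1 − 0.851 + 0.354) = min(1, 0.503) = 0.503
(R ⇒ (S ∧ R)) ⇒ R = min(1, 1 − 0.503 + 0.851) = min(1, 1.348) = 1.000
(S ⇒ ¬(R ≡ (Q ∧ Q))) ⊙ ((R ⇒ (S ∧ R)) ⇒ R) = max(0, 0.699 + 1.000 − 1) = max(0, 0.699) = 0.699

0.699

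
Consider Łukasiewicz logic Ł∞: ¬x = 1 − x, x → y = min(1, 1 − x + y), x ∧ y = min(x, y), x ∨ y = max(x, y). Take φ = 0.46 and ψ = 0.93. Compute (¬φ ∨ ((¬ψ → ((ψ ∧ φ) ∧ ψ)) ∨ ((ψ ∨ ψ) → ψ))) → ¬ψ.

0.07

¬φ = 1 − 0.46 = 0.54
¬ψ = 1 − 0.93 = 0.07
ψ ∧ φ = min(0.93, 0.46) = 0.46
(ψ ∧ φ) ∧ ψ = min(0.46, 0.93) = 0.46
¬ψ → ((ψ ∧ φ) ∧ ψ) = min(1, 1 − 0.07 + 0.46) = min(1, 1.39) = 1.00
ψ ∨ ψ = max(0.93, 0.93) = 0.93
(ψ ∨ ψ) → ψ = min(1, 1 − 0.93 + 0.93) = min(1, 1.00) = 1.00
(¬ψ → ((ψ ∧ φ) ∧ ψ)) ∨ ((ψ ∨ ψ) → ψ) = max(1.00, 1.00) = 1.00
¬φ ∨ ((¬ψ → ((ψ ∧ φ) ∧ ψ)) ∨ ((ψ ∨ ψ) → ψ)) = max(0.54, 1.00) = 1.00
(¬φ ∨ ((¬ψ → ((ψ ∧ φ) ∧ ψ)) ∨ ((ψ ∨ ψ) → ψ))) → ¬ψ = min(1, 1 − 1.00 + 0.07) = min(1, 0.07) = 0.07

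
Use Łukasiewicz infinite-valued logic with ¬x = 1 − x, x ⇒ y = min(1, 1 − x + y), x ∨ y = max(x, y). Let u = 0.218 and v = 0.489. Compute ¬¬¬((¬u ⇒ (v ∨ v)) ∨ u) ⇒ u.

¬u = 1 − 0.218 = 0.782
v ∨ v = max(0.489, 0.489) = 0.489
¬u ⇒ (v ∨ v) = min(1, 1 − 0.782 + 0.489) = min(1, 0.707) = 0.707
(¬u ⇒ (v ∨ v)) ∨ u = max(0.707, 0.218) = 0.707
¬((¬u ⇒ (v ∨ v)) ∨ u) = 1 − 0.707 = 0.293
¬¬((¬u ⇒ (v ∨ v)) ∨ u) = 1 − 0.293 = 0.707
¬¬¬((¬u ⇒ (v ∨ v)) ∨ u) = 1 − 0.707 = 0.293
¬¬¬((¬u ⇒ (v ∨ v)) ∨ u) ⇒ u = min(1, 1 − 0.293 + 0.218) = min(1, 0.925) = 0.925

0.925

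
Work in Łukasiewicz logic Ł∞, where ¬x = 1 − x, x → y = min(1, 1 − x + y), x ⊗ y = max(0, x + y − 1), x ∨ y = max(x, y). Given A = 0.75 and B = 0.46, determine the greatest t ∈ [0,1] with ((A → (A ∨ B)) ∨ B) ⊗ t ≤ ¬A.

0.25

A ∨ B = max(0.75, 0.46) = 0.75
A → (A ∨ B) = min(1, 1 − 0.75 + 0.75) = min(1, 1.00) = 1.00
(A → (A ∨ B)) ∨ B = max(1.00, 0.46) = 1.00
So the left factor is (A → (A ∨ B)) ∨ B = 1.00.
¬A = 1 − 0.75 = 0.25
So the right-hand bound is ¬A = 0.25.
The residuum of the Łukasiewicz t-norm gives the supremum: min(1, 1 − 1.00 + 0.25).
1 − 1.00 + 0.25 = 0.25, so t = min(1, 0.25) = 0.25.
Check: 1.00 ⊗ 0.25 = max(0, 0.25) = 0.25 ≤ 0.25.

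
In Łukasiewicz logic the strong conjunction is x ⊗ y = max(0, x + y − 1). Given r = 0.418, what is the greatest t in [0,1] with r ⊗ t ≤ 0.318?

The residuum of the Łukasiewicz t-norm gives the supremum: min(1, 1 − 0.418 + 0.318).
1 − 0.418 + 0.318 = 0.900, so t = min(1, 0.900) = 0.900.
Check: 0.418 ⊗ 0.900 = max(0, 0.318) = 0.318 ≤ 0.318.

0.900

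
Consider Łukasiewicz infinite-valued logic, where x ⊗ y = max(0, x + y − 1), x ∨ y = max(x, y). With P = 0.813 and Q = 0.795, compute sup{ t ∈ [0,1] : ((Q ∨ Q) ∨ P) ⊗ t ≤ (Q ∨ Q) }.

Q ∨ Q = max(0.795, 0.795) = 0.795
(Q ∨ Q) ∨ P = max(0.795, 0.813) = 0.813
So the left factor is (Q ∨ Q) ∨ P = 0.813.
So the right-hand bound is Q ∨ Q = 0.795.
The residuum of the Łukasiewicz t-norm gives the supremum: min(1, 1 − 0.813 + 0.795).
1 − 0.813 + 0.795 = 0.982, so t = min(1, 0.982) = 0.982.
Check: 0.813 ⊗ 0.982 = max(0, 0.795) = 0.795 ≤ 0.795.

0.982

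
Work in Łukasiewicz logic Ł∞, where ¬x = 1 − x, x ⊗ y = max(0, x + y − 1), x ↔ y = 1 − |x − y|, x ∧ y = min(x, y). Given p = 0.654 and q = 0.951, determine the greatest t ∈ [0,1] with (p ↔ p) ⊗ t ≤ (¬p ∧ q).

p ↔ p = 1 − |0.654 − 0.654| = 1 − 0.000 = 1.000
So the left factor is p ↔ p = 1.000.
¬p = 1 − 0.654 = 0.346
¬p ∧ q = min(0.346, 0.951) = 0.346
So the right-hand bound is ¬p ∧ q = 0.346.
The residuum of the Łukasiewicz t-norm gives the supremum: min(1, 1 − 1.000 + 0.346).
1 − 1.000 + 0.346 = 0.346, so t = min(1, 0.346) = 0.346.
Check: 1.000 ⊗ 0.346 = max(0, 0.346) = 0.346 ≤ 0.346.

0.346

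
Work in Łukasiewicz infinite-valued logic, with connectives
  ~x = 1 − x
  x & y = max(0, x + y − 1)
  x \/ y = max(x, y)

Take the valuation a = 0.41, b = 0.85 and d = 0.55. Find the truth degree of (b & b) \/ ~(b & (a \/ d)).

0.70

b & b = max(0, 0.85 + 0.85 − 1) = max(0, 0.70) = 0.70
a \/ d = max(0.41, 0.55) = 0.55
b & (a \/ d) = max(0, 0.85 + 0.55 − 1) = max(0, 0.40) = 0.40
~(b & (a \/ d)) = 1 − 0.40 = 0.60
(b & b) \/ ~(b & (a \/ d)) = max(0.70, 0.60) = 0.70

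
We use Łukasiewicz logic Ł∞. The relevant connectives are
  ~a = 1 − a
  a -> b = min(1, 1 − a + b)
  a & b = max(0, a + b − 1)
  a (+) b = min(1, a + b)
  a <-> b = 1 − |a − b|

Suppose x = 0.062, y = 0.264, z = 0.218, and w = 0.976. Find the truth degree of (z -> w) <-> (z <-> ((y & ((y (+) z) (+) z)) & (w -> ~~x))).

0.782

z -> w = min(1, 1 − 0.218 + 0.976) = min(1, 1.758) = 1.000
y (+) z = min(1, 0.264 + 0.218) = min(1, 0.482) = 0.482
(y (+) z) (+) z = min(1, 0.482 + 0.218) = min(1, 0.700) = 0.700
y & ((y (+) z) (+) z) = max(0, 0.264 + 0.700 − 1) = max(0, -0.036) = 0.000
~x = 1 − 0.062 = 0.938
~~x = 1 − 0.938 = 0.062
w -> ~~x = min(1, 1 − 0.976 + 0.062) = min(1, 0.086) = 0.086
(y & ((y (+) z) (+) z)) & (w -> ~~x) = max(0, 0.000 + 0.086 − 1) = max(0, -0.914) = 0.000
z <-> ((y & ((y (+) z) (+) z)) & (w -> ~~x)) = 1 − |0.218 − 0.000| = 1 − 0.218 = 0.782
(z -> w) <-> (z <-> ((y & ((y (+) z) (+) z)) & (w -> ~~x))) = 1 − |1.000 − 0.782| = 1 − 0.218 = 0.782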